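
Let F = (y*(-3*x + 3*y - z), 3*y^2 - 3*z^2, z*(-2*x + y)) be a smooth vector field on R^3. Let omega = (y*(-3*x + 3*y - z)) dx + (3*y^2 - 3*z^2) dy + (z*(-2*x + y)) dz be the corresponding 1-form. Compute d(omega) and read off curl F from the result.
d(omega) = (7*z) dy ∧ dz + (-y + 2*z) dz ∧ dx + (3*x - 6*y + z) dx ∧ dy; curl F = (7*z, -y + 2*z, 3*x - 6*y + z)

d omega = sum_{i<j} (∂f_j/∂x_i - ∂f_i/∂x_j) dx_i ∧ dx_j. Under the identification (dy ∧ dz, dz ∧ dx, dx ∧ dy) ↔ (e_x, e_y, e_z), the coefficients are exactly the components of curl F. Compute:
  ∂R/∂y - ∂Q/∂z = (z) - (-6*z) = 7*z
  ∂P/∂z - ∂R/∂x = (-y) - (-2*z) = -y + 2*z
  ∂Q/∂x - ∂P/∂y = (0) - (-3*x + 6*y - z) = 3*x - 6*y + z.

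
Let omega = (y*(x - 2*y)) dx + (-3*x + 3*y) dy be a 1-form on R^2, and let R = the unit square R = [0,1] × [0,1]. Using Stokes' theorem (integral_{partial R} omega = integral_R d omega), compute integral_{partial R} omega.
integral_(partial R) omega = -3/2

Stokes: integral_partial_R omega = integral_R d omega with d omega = (∂Q/∂x - ∂P/∂y) dx ∧ dy.
  ∂Q/∂x = -3
  ∂P/∂y = x - 4*y
  integrand = ∂Q/∂x - ∂P/∂y = -x + 4*y - 3.
Integrating over R: integral_0^1 integral_0^1 (-x + 4*y - 3) dx dy = -3/2.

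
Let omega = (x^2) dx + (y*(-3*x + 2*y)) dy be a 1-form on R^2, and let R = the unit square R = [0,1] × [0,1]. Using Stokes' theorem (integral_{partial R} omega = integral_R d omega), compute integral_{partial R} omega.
integral_(partial R) omega = -3/2

Stokes: integral_partial_R omega = integral_R d omega with d omega = (∂Q/∂x - ∂P/∂y) dx ∧ dy.
  ∂Q/∂x = -3*y
  ∂P/∂y = 0
  integrand = ∂Q/∂x - ∂P/∂y = -3*y.
Integrating over R: integral_0^1 integral_0^1 (-3*y) dx dy = -3/2.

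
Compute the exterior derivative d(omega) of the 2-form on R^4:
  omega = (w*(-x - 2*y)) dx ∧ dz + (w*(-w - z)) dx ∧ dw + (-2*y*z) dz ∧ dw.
d(omega) = (2*w) dx ∧ dy ∧ dz + (w - x - 2*y) dx ∧ dz ∧ dw + (-2*z) dy ∧ dz ∧ dw

For a 2-form omega = sum_{i<j} g_{ij} dx_i ∧ dx_j, the exterior derivative is
  d(omega) = sum_{i<j} d(g_{ij}) ∧ dx_i ∧ dx_j = sum_{i<j, k} (∂g_{ij}/∂x_k) dx_k ∧ dx_i ∧ dx_j.
Expand each term, using dx_k ∧ dx_i ∧ dx_j = sgn(permutation) dx_{(a)} ∧ dx_{(b)} ∧ dx_{(c)} with (a < b < c) sorted:
  d(w*(-x - 2*y)) includes (∂/∂y)(w*(-x - 2*y)) dy = (-2*w) dy, which multiplied by dx ∧ dz gives (2*w) dx ∧ dy ∧ dz
  d(w*(-x - 2*y)) includes (∂/∂w)(w*(-x - 2*y)) dw = (-x - 2*y) dw, which multiplied by dx ∧ dz gives (-x - 2*y) dx ∧ dz ∧ dw
  d(w*(-w - z)) includes (∂/∂z)(w*(-w - z)) dz = (-w) dz, which multiplied by dx ∧ dw gives (w) dx ∧ dz ∧ dw
  d(-2*y*z) includes (∂/∂y)(-2*y*z) dy = (-2*z) dy, which multiplied by dz ∧ dw gives (-2*z) dy ∧ dz ∧ dw
Collecting like 3-forms: d(omega) = (2*w) dx ∧ dy ∧ dz + (w - x - 2*y) dx ∧ dz ∧ dw + (-2*z) dy ∧ dz ∧ dw.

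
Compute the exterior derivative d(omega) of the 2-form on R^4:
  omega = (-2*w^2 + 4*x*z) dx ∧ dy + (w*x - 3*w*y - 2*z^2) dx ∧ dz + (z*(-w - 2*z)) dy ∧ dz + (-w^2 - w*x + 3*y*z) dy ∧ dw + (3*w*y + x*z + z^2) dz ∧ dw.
d(omega) = (3*w + 4*x) dx ∧ dy ∧ dz + (-5*w) dx ∧ dy ∧ dw + (x - 3*y + z) dx ∧ dz ∧ dw + (3*w - 3*y - z) dy ∧ dz ∧ dw

For a 2-form omega = sum_{i<j} g_{ij} dx_i ∧ dx_j, the exterior derivative is
  d(omega) = sum_{i<j} d(g_{ij}) ∧ dx_i ∧ dx_j = sum_{i<j, k} (∂g_{ij}/∂x_k) dx_k ∧ dx_i ∧ dx_j.
Expand each term, using dx_k ∧ dx_i ∧ dx_j = sgn(permutation) dx_{(a)} ∧ dx_{(b)} ∧ dx_{(c)} with (a < b < c) sorted:
  d(-2*w^2 + 4*x*z) includes (∂/∂z)(-2*w^2 + 4*x*z) dz = (4*x) dz, which multiplied by dx ∧ dy gives (4*x) dx ∧ dy ∧ dz
  d(-2*w^2 + 4*x*z) includes (∂/∂w)(-2*w^2 + 4*x*z) dw = (-4*w) dw, which multiplied by dx ∧ dy gives (-4*w) dx ∧ dy ∧ dw
  d(w*x - 3*w*y - 2*z^2) includes (∂/∂y)(w*x - 3*w*y - 2*z^2) dy = (-3*w) dy, which multiplied by dx ∧ dz gives (3*w) dx ∧ dy ∧ dz
  d(w*x - 3*w*y - 2*z^2) includes (∂/∂w)(w*x - 3*w*y - 2*z^2) dw = (x - 3*y) dw, which multiplied by dx ∧ dz gives (x - 3*y) dx ∧ dz ∧ dw
  d(z*(-w - 2*z)) includes (∂/∂w)(z*(-w - 2*z)) dw = (-z) dw, which multiplied by dy ∧ dz gives (-z) dy ∧ dz ∧ dw
  d(-w^2 - w*x + 3*y*z) includes (∂/∂x)(-w^2 - w*x + 3*y*z) dx = (-w) dx, which multiplied by dy ∧ dw gives (-w) dx ∧ dy ∧ dw
  d(-w^2 - w*x + 3*y*z) includes (∂/∂z)(-w^2 - w*x + 3*y*z) dz = (3*y) dz, which multiplied by dy ∧ dw gives (-3*y) dy ∧ dz ∧ dw
  d(3*w*y + x*z + z^2) includes (∂/∂x)(3*w*y + x*z + z^2) dx = (z) dx, which multiplied by dz ∧ dw gives (z) dx ∧ dz ∧ dw
  d(3*w*y + x*z + z^2) includes (∂/∂y)(3*w*y + x*z + z^2) dy = (3*w) dy, which multiplied by dz ∧ dw gives (3*w) dy ∧ dz ∧ dw
Collecting like 3-forms: d(omega) = (3*w + 4*x) dx ∧ dy ∧ dz + (-5*w) dx ∧ dy ∧ dw + (x - 3*y + z) dx ∧ dz ∧ dw + (3*w - 3*y - z) dy ∧ dz ∧ dw.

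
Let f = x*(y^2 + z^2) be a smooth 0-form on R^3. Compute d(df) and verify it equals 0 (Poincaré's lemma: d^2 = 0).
d(df) = 0

Step 1: df = sum_i (∂f/∂x_i) dx_i = (y^2 + z^2) dx + (2*x*y) dy + (2*x*z) dz.
Step 2: Apply d again. Using the 1-form formula, the coefficient of dx ∧ dy in d(df) is ∂^2 f/∂x ∂y - ∂^2 f/∂y ∂x = (2*y) - (2*y) = 0 (equality of mixed partials for smooth f).
Similarly for dx ∧ dz and dy ∧ dz — all coefficients vanish. So d(df) = 0.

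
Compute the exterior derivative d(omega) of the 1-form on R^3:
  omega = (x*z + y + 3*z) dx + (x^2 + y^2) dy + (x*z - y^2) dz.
d(omega) = (2*x - 1) dx ∧ dy + (-x + z - 3) dx ∧ dz + (-2*y) dy ∧ dz

For a 1-form omega = sum_i f_i dx_i, the exterior derivative is
  d(omega) = sum_{i < j} (∂f_j/∂x_i - ∂f_i/∂x_j) dx_i ∧ dx_j.
  coefficient of dx ∧ dy: ∂f_2/∂x - ∂f_1/∂y = ∂(x^2 + y^2)/∂x - ∂(x*z + y + 3*z)/∂y = 2*x - 1
  coefficient of dx ∧ dz: ∂f_3/∂x - ∂f_1/∂z = ∂(x*z - y^2)/∂x - ∂(x*z + y + 3*z)/∂z = -x + z - 3
  coefficient of dy ∧ dz: ∂f_3/∂y - ∂f_2/∂z = ∂(x*z - y^2)/∂y - ∂(x^2 + y^2)/∂z = -2*y
Assembling: d(omega) = (2*x - 1) dx ∧ dy + (-x + z - 3) dx ∧ dz + (-2*y) dy ∧ dz.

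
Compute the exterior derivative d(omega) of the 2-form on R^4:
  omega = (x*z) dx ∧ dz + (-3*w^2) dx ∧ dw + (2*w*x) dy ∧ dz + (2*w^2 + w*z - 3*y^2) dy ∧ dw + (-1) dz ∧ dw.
d(omega) = (2*w) dx ∧ dy ∧ dz + (-w + 2*x) dy ∧ dz ∧ dw

For a 2-form omega = sum_{i<j} g_{ij} dx_i ∧ dx_j, the exterior derivative is
  d(omega) = sum_{i<j} d(g_{ij}) ∧ dx_i ∧ dx_j = sum_{i<j, k} (∂g_{ij}/∂x_k) dx_k ∧ dx_i ∧ dx_j.
Expand each term, using dx_k ∧ dx_i ∧ dx_j = sgn(permutation) dx_{(a)} ∧ dx_{(b)} ∧ dx_{(c)} with (a < b < c) sorted:
  d(2*w*x) includes (∂/∂x)(2*w*x) dx = (2*w) dx, which multiplied by dy ∧ dz gives (2*w) dx ∧ dy ∧ dz
  d(2*w*x) includes (∂/∂w)(2*w*x) dw = (2*x) dw, which multiplied by dy ∧ dz gives (2*x) dy ∧ dz ∧ dw
  d(2*w^2 + w*z - 3*y^2) includes (∂/∂z)(2*w^2 + w*z - 3*y^2) dz = (w) dz, which multiplied by dy ∧ dw gives (-w) dy ∧ dz ∧ dw
Collecting like 3-forms: d(omega) = (2*w) dx ∧ dy ∧ dz + (-w + 2*x) dy ∧ dz ∧ dw.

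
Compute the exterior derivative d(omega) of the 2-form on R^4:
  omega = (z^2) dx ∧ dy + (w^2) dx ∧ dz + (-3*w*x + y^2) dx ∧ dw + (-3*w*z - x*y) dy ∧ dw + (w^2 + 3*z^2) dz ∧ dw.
d(omega) = (2*z) dx ∧ dy ∧ dz + (2*w) dx ∧ dz ∧ dw + (-3*y) dx ∧ dy ∧ dw + (3*w) dy ∧ dz ∧ dw

For a 2-form omega = sum_{i<j} g_{ij} dx_i ∧ dx_j, the exterior derivative is
  d(omega) = sum_{i<j} d(g_{ij}) ∧ dx_i ∧ dx_j = sum_{i<j, k} (∂g_{ij}/∂x_k) dx_k ∧ dx_i ∧ dx_j.
Expand each term, using dx_k ∧ dx_i ∧ dx_j = sgn(permutation) dx_{(a)} ∧ dx_{(b)} ∧ dx_{(c)} with (a < b < c) sorted:
  d(z^2) includes (∂/∂z)(z^2) dz = (2*z) dz, which multiplied by dx ∧ dy gives (2*z) dx ∧ dy ∧ dz
  d(w^2) includes (∂/∂w)(w^2) dw = (2*w) dw, which multiplied by dx ∧ dz gives (2*w) dx ∧ dz ∧ dw
  d(-3*w*x + y^2) includes (∂/∂y)(-3*w*x + y^2) dy = (2*y) dy, which multiplied by dx ∧ dw gives (-2*y) dx ∧ dy ∧ dw
  d(-3*w*z - x*y) includes (∂/∂x)(-3*w*z - x*y) dx = (-y) dx, which multiplied by dy ∧ dw gives (-y) dx ∧ dy ∧ dw
  d(-3*w*z - x*y) includes (∂/∂z)(-3*w*z - x*y) dz = (-3*w) dz, which multiplied by dy ∧ dw gives (3*w) dy ∧ dz ∧ dw
Collecting like 3-forms: d(omega) = (2*z) dx ∧ dy ∧ dz + (2*w) dx ∧ dz ∧ dw + (-3*y) dx ∧ dy ∧ dw + (3*w) dy ∧ dz ∧ dw.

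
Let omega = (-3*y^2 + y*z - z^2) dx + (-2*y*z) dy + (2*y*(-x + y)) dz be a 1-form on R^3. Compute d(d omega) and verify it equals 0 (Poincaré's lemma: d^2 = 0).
d(d omega) = 0

Step 1: d omega = sum_{i<j} (∂f_j/∂x_i - ∂f_i/∂x_j) dx_i ∧ dx_j:
  coeff of dx ∧ dy: 6*y - z
  coeff of dx ∧ dz: -3*y + 2*z
  coeff of dy ∧ dz: -2*x + 6*y
Step 2: Apply d again to each 2-form coefficient. The only possible 3-form in R^3 is dx ∧ dy ∧ dz, with coefficient
  ∂(coeff of dy∧dz)/∂x - ∂(coeff of dx∧dz)/∂y + ∂(coeff of dx∧dy)/∂z
  = ∂/∂x (-2*x + 6*y) - ∂/∂y (-3*y + 2*z) + ∂/∂z (6*y - z).
Each of these terms simplifies to sums of mixed partials that cancel in pairs. The result is 0 (by equality of mixed partials for smooth functions — Schwarz / Clairaut).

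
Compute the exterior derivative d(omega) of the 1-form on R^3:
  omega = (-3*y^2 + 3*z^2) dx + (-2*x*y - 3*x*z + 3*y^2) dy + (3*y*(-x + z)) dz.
d(omega) = (4*y - 3*z) dx ∧ dy + (-3*y - 6*z) dx ∧ dz + (3*z) dy ∧ dz

For a 1-form omega = sum_i f_i dx_i, the exterior derivative is
  d(omega) = sum_{i < j} (∂f_j/∂x_i - ∂f_i/∂x_j) dx_i ∧ dx_j.
  coefficient of dx ∧ dy: ∂f_2/∂x - ∂f_1/∂y = ∂(-2*x*y - 3*x*z + 3*y^2)/∂x - ∂(-3*y^2 + 3*z^2)/∂y = 4*y - 3*z
  coefficient of dx ∧ dz: ∂f_3/∂x - ∂f_1/∂z = ∂(3*y*(-x + z))/∂x - ∂(-3*y^2 + 3*z^2)/∂z = -3*y - 6*z
  coefficient of dy ∧ dz: ∂f_3/∂y - ∂f_2/∂z = ∂(3*y*(-x + z))/∂y - ∂(-2*x*y - 3*x*z + 3*y^2)/∂z = 3*z
Assembling: d(omega) = (4*y - 3*z) dx ∧ dy + (-3*y - 6*z) dx ∧ dz + (3*z) dy ∧ dz.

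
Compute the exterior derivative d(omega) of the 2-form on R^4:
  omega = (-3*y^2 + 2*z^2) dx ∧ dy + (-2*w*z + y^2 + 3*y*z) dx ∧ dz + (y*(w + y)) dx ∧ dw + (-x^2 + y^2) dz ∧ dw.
d(omega) = (-2*y + z) dx ∧ dy ∧ dz + (-2*x - 2*z) dx ∧ dz ∧ dw + (-w - 2*y) dx ∧ dy ∧ dw + (2*y) dy ∧ dz ∧ dw

For a 2-form omega = sum_{i<j} g_{ij} dx_i ∧ dx_j, the exterior derivative is
  d(omega) = sum_{i<j} d(g_{ij}) ∧ dx_i ∧ dx_j = sum_{i<j, k} (∂g_{ij}/∂x_k) dx_k ∧ dx_i ∧ dx_j.
Expand each term, using dx_k ∧ dx_i ∧ dx_j = sgn(permutation) dx_{(a)} ∧ dx_{(b)} ∧ dx_{(c)} with (a < b < c) sorted:
  d(-3*y^2 + 2*z^2) includes (∂/∂z)(-3*y^2 + 2*z^2) dz = (4*z) dz, which multiplied by dx ∧ dy gives (4*z) dx ∧ dy ∧ dz
  d(-2*w*z + y^2 + 3*y*z) includes (∂/∂y)(-2*w*z + y^2 + 3*y*z) dy = (2*y + 3*z) dy, which multiplied by dx ∧ dz gives (-2*y - 3*z) dx ∧ dy ∧ dz
  d(-2*w*z + y^2 + 3*y*z) includes (∂/∂w)(-2*w*z + y^2 + 3*y*z) dw = (-2*z) dw, which multiplied by dx ∧ dz gives (-2*z) dx ∧ dz ∧ dw
  d(y*(w + y)) includes (∂/∂y)(y*(w + y)) dy = (w + 2*y) dy, which multiplied by dx ∧ dw gives (-w - 2*y) dx ∧ dy ∧ dw
  d(-x^2 + y^2) includes (∂/∂x)(-x^2 + y^2) dx = (-2*x) dx, which multiplied by dz ∧ dw gives (-2*x) dx ∧ dz ∧ dw
  d(-x^2 + y^2) includes (∂/∂y)(-x^2 + y^2) dy = (2*y) dy, which multiplied by dz ∧ dw gives (2*y) dy ∧ dz ∧ dw
Collecting like 3-forms: d(omega) = (-2*y + z) dx ∧ dy ∧ dz + (-2*x - 2*z) dx ∧ dz ∧ dw + (-w - 2*y) dx ∧ dy ∧ dw + (2*y) dy ∧ dz ∧ dw.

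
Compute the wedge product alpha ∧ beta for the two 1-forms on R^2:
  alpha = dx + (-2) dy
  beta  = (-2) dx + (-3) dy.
alpha ∧ beta = (-7) dx ∧ dy

Distribute the wedge, using dx_i ∧ dx_j = -dx_j ∧ dx_i and dx_i ∧ dx_i = 0. For each pair (i, j) with i < j, the coefficient of dx_i ∧ dx_j in alpha ∧ beta is (alpha_i * beta_j - alpha_j * beta_i). Collecting: alpha ∧ beta = (-7) dx ∧ dy.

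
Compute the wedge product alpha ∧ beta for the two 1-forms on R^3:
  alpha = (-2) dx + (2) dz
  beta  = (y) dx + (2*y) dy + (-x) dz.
alpha ∧ beta = (-4*y) dx ∧ dy + (2*x - 2*y) dx ∧ dz + (-4*y) dy ∧ dz

Distribute the wedge, using dx_i ∧ dx_j = -dx_j ∧ dx_i and dx_i ∧ dx_i = 0. For each pair (i, j) with i < j, the coefficient of dx_i ∧ dx_j in alpha ∧ beta is (alpha_i * beta_j - alpha_j * beta_i). Collecting: alpha ∧ beta = (-4*y) dx ∧ dy + (2*x - 2*y) dx ∧ dz + (-4*y) dy ∧ dz.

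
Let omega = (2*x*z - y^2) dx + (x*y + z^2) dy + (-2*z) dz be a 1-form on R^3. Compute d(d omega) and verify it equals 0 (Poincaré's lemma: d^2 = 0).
d(d omega) = 0

Step 1: d omega = sum_{i<j} (∂f_j/∂x_i - ∂f_i/∂x_j) dx_i ∧ dx_j:
  coeff of dx ∧ dy: 3*y
  coeff of dx ∧ dz: -2*x
  coeff of dy ∧ dz: -2*z
Step 2: Apply d again to each 2-form coefficient. The only possible 3-form in R^3 is dx ∧ dy ∧ dz, with coefficient
  ∂(coeff of dy∧dz)/∂x - ∂(coeff of dx∧dz)/∂y + ∂(coeff of dx∧dy)/∂z
  = ∂/∂x (-2*z) - ∂/∂y (-2*x) + ∂/∂z (3*y).
Each of these terms simplifies to sums of mixed partials that cancel in pairs. The result is 0 (by equality of mixed partials for smooth functions — Schwarz / Clairaut).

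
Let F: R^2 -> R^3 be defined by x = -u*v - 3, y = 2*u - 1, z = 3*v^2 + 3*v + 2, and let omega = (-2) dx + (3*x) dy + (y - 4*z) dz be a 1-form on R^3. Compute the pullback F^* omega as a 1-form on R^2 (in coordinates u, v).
F^* omega = (-6*u*v + 2*v - 18) du + (12*u*v + 8*u - 72*v^3 - 108*v^2 - 90*v - 27) dv

Using F^*(f dg) = (f ∘ F) d(g ∘ F), substitute each coordinate x_i by F_i(u, v) in f_i, and replace dx_i by d F_i = (∂F_i/∂u) du + (∂F_i/∂v) dv.
  For the x component: f_1(F) = -2; d F_1 = (-v) du + (-u) dv
  For the y component: f_2(F) = -3*u*v - 9; d F_2 = (2) du + (0) dv
  For the z component: f_3(F) = 2*u - 12*v^2 - 12*v - 9; d F_3 = (0) du + (6*v + 3) dv
Combining and collecting du, dv coefficients:
  coeff of du: -6*u*v + 2*v - 18
  coeff of dv: 12*u*v + 8*u - 72*v^3 - 108*v^2 - 90*v - 27
F^* omega = (-6*u*v + 2*v - 18) du + (12*u*v + 8*u - 72*v^3 - 108*v^2 - 90*v - 27) dv.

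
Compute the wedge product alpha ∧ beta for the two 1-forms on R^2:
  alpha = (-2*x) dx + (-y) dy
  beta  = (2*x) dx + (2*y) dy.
alpha ∧ beta = (-2*x*y) dx ∧ dy

Distribute the wedge, using dx_i ∧ dx_j = -dx_j ∧ dx_i and dx_i ∧ dx_i = 0. For each pair (i, j) with i < j, the coefficient of dx_i ∧ dx_j in alpha ∧ beta is (alpha_i * beta_j - alpha_j * beta_i). Collecting: alpha ∧ beta = (-2*x*y) dx ∧ dy.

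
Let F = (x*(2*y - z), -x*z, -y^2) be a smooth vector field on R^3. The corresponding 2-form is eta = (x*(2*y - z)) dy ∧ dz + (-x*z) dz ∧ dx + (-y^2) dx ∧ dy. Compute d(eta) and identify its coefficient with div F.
d(eta) = (2*y - z) dx ∧ dy ∧ dz; div F = 2*y - z

For a 2-form in R^3 of the form above, applying d gives a 3-form with coefficient ∂P/∂x + ∂Q/∂y + ∂R/∂z:
  ∂P/∂x = 2*y - z
  ∂Q/∂y = 0
  ∂R/∂z = 0
Sum = 2*y - z, which is exactly div F.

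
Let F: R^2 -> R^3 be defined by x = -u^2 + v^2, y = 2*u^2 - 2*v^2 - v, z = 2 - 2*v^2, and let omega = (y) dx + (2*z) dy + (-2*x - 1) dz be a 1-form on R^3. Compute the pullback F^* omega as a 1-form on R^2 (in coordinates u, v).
F^* omega = (2*u*(-2*u^2 - 6*v^2 + v + 8)) du + (-4*u^2*v + 20*v^3 + 2*v^2 - 12*v - 4) dv

Using F^*(f dg) = (f ∘ F) d(g ∘ F), substitute each coordinate x_i by F_i(u, v) in f_i, and replace dx_i by d F_i = (∂F_i/∂u) du + (∂F_i/∂v) dv.
  For the x component: f_1(F) = 2*u^2 - 2*v^2 - v; d F_1 = (-2*u) du + (2*v) dv
  For the y component: f_2(F) = 4 - 4*v^2; d F_2 = (4*u) du + (-4*v - 1) dv
  For the z component: f_3(F) = 2*u^2 - 2*v^2 - 1; d F_3 = (0) du + (-4*v) dv
Combining and collecting du, dv coefficients:
  coeff of du: 2*u*(-2*u^2 - 6*v^2 + v + 8)
  coeff of dv: -4*u^2*v + 20*v^3 + 2*v^2 - 12*v - 4
F^* omega = (2*u*(-2*u^2 - 6*v^2 + v + 8)) du + (-4*u^2*v + 20*v^3 + 2*v^2 - 12*v - 4) dv.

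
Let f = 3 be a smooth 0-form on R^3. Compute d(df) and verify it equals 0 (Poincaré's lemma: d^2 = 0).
d(df) = 0

Step 1: df = sum_i (∂f/∂x_i) dx_i = (0) dx + (0) dy + (0) dz.
Step 2: Apply d again. Using the 1-form formula, the coefficient of dx ∧ dy in d(df) is ∂^2 f/∂x ∂y - ∂^2 f/∂y ∂x = (0) - (0) = 0 (equality of mixed partials for smooth f).
Similarly for dx ∧ dz and dy ∧ dz — all coefficients vanish. So d(df) = 0.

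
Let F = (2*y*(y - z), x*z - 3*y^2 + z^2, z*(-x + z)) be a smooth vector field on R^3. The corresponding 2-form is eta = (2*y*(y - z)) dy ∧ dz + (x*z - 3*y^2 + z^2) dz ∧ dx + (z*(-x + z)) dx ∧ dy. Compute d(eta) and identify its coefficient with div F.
d(eta) = (-x - 6*y + 2*z) dx ∧ dy ∧ dz; div F = -x - 6*y + 2*z

For a 2-form in R^3 of the form above, applying d gives a 3-form with coefficient ∂P/∂x + ∂Q/∂y + ∂R/∂z:
  ∂P/∂x = 0
  ∂Q/∂y = -6*y
  ∂R/∂z = -x + 2*z
Sum = -x - 6*y + 2*z, which is exactly div F.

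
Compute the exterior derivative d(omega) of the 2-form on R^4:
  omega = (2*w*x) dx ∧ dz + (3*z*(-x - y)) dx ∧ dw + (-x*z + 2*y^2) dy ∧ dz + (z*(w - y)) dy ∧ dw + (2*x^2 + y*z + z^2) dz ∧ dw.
d(omega) = (9*x + 3*y) dx ∧ dz ∧ dw + (3*z) dx ∧ dy ∧ dw + (-z) dx ∧ dy ∧ dz + (-w + y + z) dy ∧ dz ∧ dw

For a 2-form omega = sum_{i<j} g_{ij} dx_i ∧ dx_j, the exterior derivative is
  d(omega) = sum_{i<j} d(g_{ij}) ∧ dx_i ∧ dx_j = sum_{i<j, k} (∂g_{ij}/∂x_k) dx_k ∧ dx_i ∧ dx_j.
Expand each term, using dx_k ∧ dx_i ∧ dx_j = sgn(permutation) dx_{(a)} ∧ dx_{(b)} ∧ dx_{(c)} with (a < b < c) sorted:
  d(2*w*x) includes (∂/∂w)(2*w*x) dw = (2*x) dw, which multiplied by dx ∧ dz gives (2*x) dx ∧ dz ∧ dw
  d(3*z*(-x - y)) includes (∂/∂y)(3*z*(-x - y)) dy = (-3*z) dy, which multiplied by dx ∧ dw gives (3*z) dx ∧ dy ∧ dw
  d(3*z*(-x - y)) includes (∂/∂z)(3*z*(-x - y)) dz = (-3*x - 3*y) dz, which multiplied by dx ∧ dw gives (3*x + 3*y) dx ∧ dz ∧ dw
  d(-x*z + 2*y^2) includes (∂/∂x)(-x*z + 2*y^2) dx = (-z) dx, which multiplied by dy ∧ dz gives (-z) dx ∧ dy ∧ dz
  d(z*(w - y)) includes (∂/∂z)(z*(w - y)) dz = (w - y) dz, which multiplied by dy ∧ dw gives (-w + y) dy ∧ dz ∧ dw
  d(2*x^2 + y*z + z^2) includes (∂/∂x)(2*x^2 + y*z + z^2) dx = (4*x) dx, which multiplied by dz ∧ dw gives (4*x) dx ∧ dz ∧ dw
  d(2*x^2 + y*z + z^2) includes (∂/∂y)(2*x^2 + y*z + z^2) dy = (z) dy, which multiplied by dz ∧ dw gives (z) dy ∧ dz ∧ dw
Collecting like 3-forms: d(omega) = (9*x + 3*y) dx ∧ dz ∧ dw + (3*z) dx ∧ dy ∧ dw + (-z) dx ∧ dy ∧ dz + (-w + y + z) dy ∧ dz ∧ dw.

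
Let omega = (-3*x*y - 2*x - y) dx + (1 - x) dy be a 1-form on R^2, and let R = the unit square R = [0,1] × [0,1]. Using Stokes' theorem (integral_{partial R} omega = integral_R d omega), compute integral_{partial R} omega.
integral_(partial R) omega = 3/2

Stokes: integral_partial_R omega = integral_R d omega with d omega = (∂Q/∂x - ∂P/∂y) dx ∧ dy.
  ∂Q/∂x = -1
  ∂P/∂y = -3*x - 1
  integrand = ∂Q/∂x - ∂P/∂y = 3*x.
Integrating over R: integral_0^1 integral_0^1 (3*x) dx dy = 3/2.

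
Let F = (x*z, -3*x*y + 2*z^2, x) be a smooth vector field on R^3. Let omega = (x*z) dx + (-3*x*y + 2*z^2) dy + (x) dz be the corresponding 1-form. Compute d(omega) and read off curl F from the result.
d(omega) = (-4*z) dy ∧ dz + (x - 1) dz ∧ dx + (-3*y) dx ∧ dy; curl F = (-4*z, x - 1, -3*y)

d omega = sum_{i<j} (∂f_j/∂x_i - ∂f_i/∂x_j) dx_i ∧ dx_j. Under the identification (dy ∧ dz, dz ∧ dx, dx ∧ dy) ↔ (e_x, e_y, e_z), the coefficients are exactly the components of curl F. Compute:
  ∂R/∂y - ∂Q/∂z = (0) - (4*z) = -4*z
  ∂P/∂z - ∂R/∂x = (x) - (1) = x - 1
  ∂Q/∂x - ∂P/∂y = (-3*y) - (0) = -3*y.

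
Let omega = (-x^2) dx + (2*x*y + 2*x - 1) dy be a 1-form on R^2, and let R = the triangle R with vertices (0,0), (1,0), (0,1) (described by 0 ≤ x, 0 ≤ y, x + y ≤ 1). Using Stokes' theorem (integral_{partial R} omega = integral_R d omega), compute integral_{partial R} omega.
integral_(partial R) omega = 4/3

Stokes: integral_partial_R omega = integral_R d omega with d omega = (∂Q/∂x - ∂P/∂y) dx ∧ dy.
  ∂Q/∂x = 2*y + 2
  ∂P/∂y = 0
  integrand = ∂Q/∂x - ∂P/∂y = 2*y + 2.
Integrating over R: integral_0^1 integral_0^{1-x} (2*y + 2) dy dx = 4/3.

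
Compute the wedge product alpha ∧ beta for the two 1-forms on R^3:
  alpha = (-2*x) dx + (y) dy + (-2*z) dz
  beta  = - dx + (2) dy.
alpha ∧ beta = (-4*x + y) dx ∧ dy + (-2*z) dx ∧ dz + (4*z) dy ∧ dz

Distribute the wedge, using dx_i ∧ dx_j = -dx_j ∧ dx_i and dx_i ∧ dx_i = 0. For each pair (i, j) with i < j, the coefficient of dx_i ∧ dx_j in alpha ∧ beta is (alpha_i * beta_j - alpha_j * beta_i). Collecting: alpha ∧ beta = (-4*x + y) dx ∧ dy + (-2*z) dx ∧ dz + (4*z) dy ∧ dz.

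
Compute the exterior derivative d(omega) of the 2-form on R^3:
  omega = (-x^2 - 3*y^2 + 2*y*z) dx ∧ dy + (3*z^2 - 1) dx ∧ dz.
d(omega) = (2*y) dx ∧ dy ∧ dz

For a 2-form omega = sum_{i<j} g_{ij} dx_i ∧ dx_j, the exterior derivative is
  d(omega) = sum_{i<j} d(g_{ij}) ∧ dx_i ∧ dx_j = sum_{i<j, k} (∂g_{ij}/∂x_k) dx_k ∧ dx_i ∧ dx_j.
Expand each term, using dx_k ∧ dx_i ∧ dx_j = sgn(permutation) dx_{(a)} ∧ dx_{(b)} ∧ dx_{(c)} with (a < b < c) sorted:
  d(-x^2 - 3*y^2 + 2*y*z) includes (∂/∂z)(-x^2 - 3*y^2 + 2*y*z) dz = (2*y) dz, which multiplied by dx ∧ dy gives (2*y) dx ∧ dy ∧ dz
Collecting like 3-forms: d(omega) = (2*y) dx ∧ dy ∧ dz.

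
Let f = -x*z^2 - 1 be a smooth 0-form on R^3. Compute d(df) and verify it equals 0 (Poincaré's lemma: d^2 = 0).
d(df) = 0

Step 1: df = sum_i (∂f/∂x_i) dx_i = (-z^2) dx + (0) dy + (-2*x*z) dz.
Step 2: Apply d again. Using the 1-form formula, the coefficient of dx ∧ dy in d(df) is ∂^2 f/∂x ∂y - ∂^2 f/∂y ∂x = (0) - (0) = 0 (equality of mixed partials for smooth f).
Similarly for dx ∧ dz and dy ∧ dz — all coefficients vanish. So d(df) = 0.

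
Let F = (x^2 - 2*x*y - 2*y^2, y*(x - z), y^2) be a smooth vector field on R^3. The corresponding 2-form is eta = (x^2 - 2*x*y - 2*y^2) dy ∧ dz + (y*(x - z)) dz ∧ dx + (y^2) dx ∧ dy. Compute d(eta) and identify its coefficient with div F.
d(eta) = (3*x - 2*y - z) dx ∧ dy ∧ dz; div F = 3*x - 2*y - z

For a 2-form in R^3 of the form above, applying d gives a 3-form with coefficient ∂P/∂x + ∂Q/∂y + ∂R/∂z:
  ∂P/∂x = 2*x - 2*y
  ∂Q/∂y = x - z
  ∂R/∂z = 0
Sum = 3*x - 2*y - z, which is exactly div F.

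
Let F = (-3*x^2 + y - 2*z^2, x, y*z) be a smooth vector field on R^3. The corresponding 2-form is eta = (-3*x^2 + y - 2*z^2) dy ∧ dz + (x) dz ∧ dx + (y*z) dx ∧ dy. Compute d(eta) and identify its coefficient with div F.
d(eta) = (-6*x + y) dx ∧ dy ∧ dz; div F = -6*x + y

For a 2-form in R^3 of the form above, applying d gives a 3-form with coefficient ∂P/∂x + ∂Q/∂y + ∂R/∂z:
  ∂P/∂x = -6*x
  ∂Q/∂y = 0
  ∂R/∂z = y
Sum = -6*x + y, which is exactly div F.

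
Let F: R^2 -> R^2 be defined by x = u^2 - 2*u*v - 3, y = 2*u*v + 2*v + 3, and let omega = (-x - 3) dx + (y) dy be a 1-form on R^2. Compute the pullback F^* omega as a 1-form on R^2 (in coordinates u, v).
F^* omega = (-2*u^3 + 6*u^2*v + 4*v^2 + 6*v) du + (2*u^3 + 8*u*v + 6*u + 4*v + 6) dv

Using F^*(f dg) = (f ∘ F) d(g ∘ F), substitute each coordinate x_i by F_i(u, v) in f_i, and replace dx_i by d F_i = (∂F_i/∂u) du + (∂F_i/∂v) dv.
  For the x component: f_1(F) = u*(-u + 2*v); d F_1 = (2*u - 2*v) du + (-2*u) dv
  For the y component: f_2(F) = 2*u*v + 2*v + 3; d F_2 = (2*v) du + (2*u + 2) dv
Combining and collecting du, dv coefficients:
  coeff of du: -2*u^3 + 6*u^2*v + 4*v^2 + 6*v
  coeff of dv: 2*u^3 + 8*u*v + 6*u + 4*v + 6
F^* omega = (-2*u^3 + 6*u^2*v + 4*v^2 + 6*v) du + (2*u^3 + 8*u*v + 6*u + 4*v + 6) dv.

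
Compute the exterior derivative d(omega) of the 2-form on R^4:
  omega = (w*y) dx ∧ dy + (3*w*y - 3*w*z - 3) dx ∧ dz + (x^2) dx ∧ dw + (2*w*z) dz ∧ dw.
d(omega) = (y) dx ∧ dy ∧ dw + (-3*w) dx ∧ dy ∧ dz + (3*y - 3*z) dx ∧ dz ∧ dw

For a 2-form omega = sum_{i<j} g_{ij} dx_i ∧ dx_j, the exterior derivative is
  d(omega) = sum_{i<j} d(g_{ij}) ∧ dx_i ∧ dx_j = sum_{i<j, k} (∂g_{ij}/∂x_k) dx_k ∧ dx_i ∧ dx_j.
Expand each term, using dx_k ∧ dx_i ∧ dx_j = sgn(permutation) dx_{(a)} ∧ dx_{(b)} ∧ dx_{(c)} with (a < b < c) sorted:
  d(w*y) includes (∂/∂w)(w*y) dw = (y) dw, which multiplied by dx ∧ dy gives (y) dx ∧ dy ∧ dw
  d(3*w*y - 3*w*z - 3) includes (∂/∂y)(3*w*y - 3*w*z - 3) dy = (3*w) dy, which multiplied by dx ∧ dz gives (-3*w) dx ∧ dy ∧ dz
  d(3*w*y - 3*w*z - 3) includes (∂/∂w)(3*w*y - 3*w*z - 3) dw = (3*y - 3*z) dw, which multiplied by dx ∧ dz gives (3*y - 3*z) dx ∧ dz ∧ dw
Collecting like 3-forms: d(omega) = (y) dx ∧ dy ∧ dw + (-3*w) dx ∧ dy ∧ dz + (3*y - 3*z) dx ∧ dz ∧ dw.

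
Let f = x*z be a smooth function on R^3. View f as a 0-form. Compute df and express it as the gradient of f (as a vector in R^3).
df = (z) dx + (0) dy + (x) dz; grad f = (z, 0, x)

For a 0-form f, d f = (∂f/∂x) dx + (∂f/∂y) dy + (∂f/∂z) dz. The components of the vector representation are exactly the entries of grad f in Cartesian coordinates:
  ∂f/∂x = z
  ∂f/∂y = 0
  ∂f/∂z = x.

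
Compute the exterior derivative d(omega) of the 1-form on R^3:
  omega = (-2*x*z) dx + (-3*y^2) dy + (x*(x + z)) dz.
d(omega) = (4*x + z) dx ∧ dz

For a 1-form omega = sum_i f_i dx_i, the exterior derivative is
  d(omega) = sum_{i < j} (∂f_j/∂x_i - ∂f_i/∂x_j) dx_i ∧ dx_j.
  coefficient of dx ∧ dz: ∂f_3/∂x - ∂f_1/∂z = ∂(x*(x + z))/∂x - ∂(-2*x*z)/∂z = 4*x + z
Assembling: d(omega) = (4*x + z) dx ∧ dz.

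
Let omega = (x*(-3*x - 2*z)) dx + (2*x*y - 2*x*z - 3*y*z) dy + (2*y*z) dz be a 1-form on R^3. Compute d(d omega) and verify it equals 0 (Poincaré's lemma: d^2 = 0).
d(d omega) = 0

Step 1: d omega = sum_{i<j} (∂f_j/∂x_i - ∂f_i/∂x_j) dx_i ∧ dx_j:
  coeff of dx ∧ dy: 2*y - 2*z
  coeff of dx ∧ dz: 2*x
  coeff of dy ∧ dz: 2*x + 3*y + 2*z
Step 2: Apply d again to each 2-form coefficient. The only possible 3-form in R^3 is dx ∧ dy ∧ dz, with coefficient
  ∂(coeff of dy∧dz)/∂x - ∂(coeff of dx∧dz)/∂y + ∂(coeff of dx∧dy)/∂z
  = ∂/∂x (2*x + 3*y + 2*z) - ∂/∂y (2*x) + ∂/∂z (2*y - 2*z).
Each of these terms simplifies to sums of mixed partials that cancel in pairs. The result is 0 (by equality of mixed partials for smooth functions — Schwarz / Clairaut).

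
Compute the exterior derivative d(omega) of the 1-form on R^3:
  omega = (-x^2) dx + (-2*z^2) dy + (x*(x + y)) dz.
d(omega) = (2*x + y) dx ∧ dz + (x + 4*z) dy ∧ dz

For a 1-form omega = sum_i f_i dx_i, the exterior derivative is
  d(omega) = sum_{i < j} (∂f_j/∂x_i - ∂f_i/∂x_j) dx_i ∧ dx_j.
  coefficient of dx ∧ dz: ∂f_3/∂x - ∂f_1/∂z = ∂(x*(x + y))/∂x - ∂(-x^2)/∂z = 2*x + y
  coefficient of dy ∧ dz: ∂f_3/∂y - ∂f_2/∂z = ∂(x*(x + y))/∂y - ∂(-2*z^2)/∂z = x + 4*z
Assembling: d(omega) = (2*x + y) dx ∧ dz + (x + 4*z) dy ∧ dz.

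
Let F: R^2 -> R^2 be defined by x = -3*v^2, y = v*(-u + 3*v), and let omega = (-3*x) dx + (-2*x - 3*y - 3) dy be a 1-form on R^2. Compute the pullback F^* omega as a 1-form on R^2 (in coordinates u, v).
F^* omega = (3*v*(-u*v + v^2 + 1)) du + (-3*u^2*v + 21*u*v^2 + 3*u - 72*v^3 - 18*v) dv

Using F^*(f dg) = (f ∘ F) d(g ∘ F), substitute each coordinate x_i by F_i(u, v) in f_i, and replace dx_i by d F_i = (∂F_i/∂u) du + (∂F_i/∂v) dv.
  For the x component: f_1(F) = 9*v^2; d F_1 = (0) du + (-6*v) dv
  For the y component: f_2(F) = 3*u*v - 3*v^2 - 3; d F_2 = (-v) du + (-u + 6*v) dv
Combining and collecting du, dv coefficients:
  coeff of du: 3*v*(-u*v + v^2 + 1)
  coeff of dv: -3*u^2*v + 21*u*v^2 + 3*u - 72*v^3 - 18*v
F^* omega = (3*v*(-u*v + v^2 + 1)) du + (-3*u^2*v + 21*u*v^2 + 3*u - 72*v^3 - 18*v) dv.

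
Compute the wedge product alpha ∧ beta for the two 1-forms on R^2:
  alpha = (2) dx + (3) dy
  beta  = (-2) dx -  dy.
alpha ∧ beta = (4) dx ∧ dy

Distribute the wedge, using dx_i ∧ dx_j = -dx_j ∧ dx_i and dx_i ∧ dx_i = 0. For each pair (i, j) with i < j, the coefficient of dx_i ∧ dx_j in alpha ∧ beta is (alpha_i * beta_j - alpha_j * beta_i). Collecting: alpha ∧ beta = (4) dx ∧ dy.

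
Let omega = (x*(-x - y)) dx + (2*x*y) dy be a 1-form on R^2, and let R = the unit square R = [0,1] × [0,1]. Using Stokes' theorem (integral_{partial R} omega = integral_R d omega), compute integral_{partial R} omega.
integral_(partial R) omega = 3/2

Stokes: integral_partial_R omega = integral_R d omega with d omega = (∂Q/∂x - ∂P/∂y) dx ∧ dy.
  ∂Q/∂x = 2*y
  ∂P/∂y = -x
  integrand = ∂Q/∂x - ∂P/∂y = x + 2*y.
Integrating over R: integral_0^1 integral_0^1 (x + 2*y) dx dy = 3/2.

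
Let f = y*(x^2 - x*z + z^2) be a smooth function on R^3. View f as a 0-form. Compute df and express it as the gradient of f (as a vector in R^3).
df = (y*(2*x - z)) dx + (x^2 - x*z + z^2) dy + (y*(-x + 2*z)) dz; grad f = (y*(2*x - z), x^2 - x*z + z^2, y*(-x + 2*z))

For a 0-form f, d f = (∂f/∂x) dx + (∂f/∂y) dy + (∂f/∂z) dz. The components of the vector representation are exactly the entries of grad f in Cartesian coordinates:
  ∂f/∂x = y*(2*x - z)
  ∂f/∂y = x^2 - x*z + z^2
  ∂f/∂z = y*(-x + 2*z).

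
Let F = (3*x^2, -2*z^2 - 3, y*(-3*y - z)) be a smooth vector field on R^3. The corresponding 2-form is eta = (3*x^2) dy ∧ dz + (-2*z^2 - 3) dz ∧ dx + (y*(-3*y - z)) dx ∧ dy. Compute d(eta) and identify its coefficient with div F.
d(eta) = (6*x - y) dx ∧ dy ∧ dz; div F = 6*x - y

For a 2-form in R^3 of the form above, applying d gives a 3-form with coefficient ∂P/∂x + ∂Q/∂y + ∂R/∂z:
  ∂P/∂x = 6*x
  ∂Q/∂y = 0
  ∂R/∂z = -y
Sum = 6*x - y, which is exactly div F.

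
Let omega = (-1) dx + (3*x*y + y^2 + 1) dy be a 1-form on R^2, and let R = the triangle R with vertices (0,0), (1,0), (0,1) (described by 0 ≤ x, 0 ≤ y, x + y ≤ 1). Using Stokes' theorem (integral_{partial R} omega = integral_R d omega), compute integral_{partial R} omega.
integral_(partial R) omega = 1/2

Stokes: integral_partial_R omega = integral_R d omega with d omega = (∂Q/∂x - ∂P/∂y) dx ∧ dy.
  ∂Q/∂x = 3*y
  ∂P/∂y = 0
  integrand = ∂Q/∂x - ∂P/∂y = 3*y.
Integrating over R: integral_0^1 integral_0^{1-x} (3*y) dy dx = 1/2.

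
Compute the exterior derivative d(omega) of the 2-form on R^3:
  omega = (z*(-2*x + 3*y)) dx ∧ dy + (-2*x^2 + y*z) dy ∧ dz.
d(omega) = (-6*x + 3*y) dx ∧ dy ∧ dz

For a 2-form omega = sum_{i<j} g_{ij} dx_i ∧ dx_j, the exterior derivative is
  d(omega) = sum_{i<j} d(g_{ij}) ∧ dx_i ∧ dx_j = sum_{i<j, k} (∂g_{ij}/∂x_k) dx_k ∧ dx_i ∧ dx_j.
Expand each term, using dx_k ∧ dx_i ∧ dx_j = sgn(permutation) dx_{(a)} ∧ dx_{(b)} ∧ dx_{(c)} with (a < b < c) sorted:
  d(z*(-2*x + 3*y)) includes (∂/∂z)(z*(-2*x + 3*y)) dz = (-2*x + 3*y) dz, which multiplied by dx ∧ dy gives (-2*x + 3*y) dx ∧ dy ∧ dz
  d(-2*x^2 + y*z) includes (∂/∂x)(-2*x^2 + y*z) dx = (-4*x) dx, which multiplied by dy ∧ dz gives (-4*x) dx ∧ dy ∧ dz
Collecting like 3-forms: d(omega) = (-6*x + 3*y) dx ∧ dy ∧ dz.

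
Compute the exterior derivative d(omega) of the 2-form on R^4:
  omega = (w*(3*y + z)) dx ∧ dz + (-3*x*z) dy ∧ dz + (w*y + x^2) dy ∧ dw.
d(omega) = (-3*w - 3*z) dx ∧ dy ∧ dz + (3*y + z) dx ∧ dz ∧ dw + (2*x) dx ∧ dy ∧ dw

For a 2-form omega = sum_{i<j} g_{ij} dx_i ∧ dx_j, the exterior derivative is
  d(omega) = sum_{i<j} d(g_{ij}) ∧ dx_i ∧ dx_j = sum_{i<j, k} (∂g_{ij}/∂x_k) dx_k ∧ dx_i ∧ dx_j.
Expand each term, using dx_k ∧ dx_i ∧ dx_j = sgn(permutation) dx_{(a)} ∧ dx_{(b)} ∧ dx_{(c)} with (a < b < c) sorted:
  d(w*(3*y + z)) includes (∂/∂y)(w*(3*y + z)) dy = (3*w) dy, which multiplied by dx ∧ dz gives (-3*w) dx ∧ dy ∧ dz
  d(w*(3*y + z)) includes (∂/∂w)(w*(3*y + z)) dw = (3*y + z) dw, which multiplied by dx ∧ dz gives (3*y + z) dx ∧ dz ∧ dw
  d(-3*x*z) includes (∂/∂x)(-3*x*z) dx = (-3*z) dx, which multiplied by dy ∧ dz gives (-3*z) dx ∧ dy ∧ dz
  d(w*y + x^2) includes (∂/∂x)(w*y + x^2) dx = (2*x) dx, which multiplied by dy ∧ dw gives (2*x) dx ∧ dy ∧ dw
Collecting like 3-forms: d(omega) = (-3*w - 3*z) dx ∧ dy ∧ dz + (3*y + z) dx ∧ dz ∧ dw + (2*x) dx ∧ dy ∧ dw.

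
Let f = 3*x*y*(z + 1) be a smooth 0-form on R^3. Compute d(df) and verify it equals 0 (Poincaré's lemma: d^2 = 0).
d(df) = 0

Step 1: df = sum_i (∂f/∂x_i) dx_i = (3*y*(z + 1)) dx + (3*x*(z + 1)) dy + (3*x*y) dz.
Step 2: Apply d again. Using the 1-form formula, the coefficient of dx ∧ dy in d(df) is ∂^2 f/∂x ∂y - ∂^2 f/∂y ∂x = (3*z + 3) - (3*z + 3) = 0 (equality of mixed partials for smooth f).
Similarly for dx ∧ dz and dy ∧ dz — all coefficients vanish. So d(df) = 0.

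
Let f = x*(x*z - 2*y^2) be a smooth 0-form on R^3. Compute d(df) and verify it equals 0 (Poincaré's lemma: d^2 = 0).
d(df) = 0

Step 1: df = sum_i (∂f/∂x_i) dx_i = (2*x*z - 2*y^2) dx + (-4*x*y) dy + (x^2) dz.
Step 2: Apply d again. Using the 1-form formula, the coefficient of dx ∧ dy in d(df) is ∂^2 f/∂x ∂y - ∂^2 f/∂y ∂x = (-4*y) - (-4*y) = 0 (equality of mixed partials for smooth f).
Similarly for dx ∧ dz and dy ∧ dz — all coefficients vanish. So d(df) = 0.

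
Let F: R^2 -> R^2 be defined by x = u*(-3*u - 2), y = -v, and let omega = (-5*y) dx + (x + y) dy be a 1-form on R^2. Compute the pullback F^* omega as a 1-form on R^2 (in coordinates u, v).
F^* omega = (10*v*(-3*u - 1)) du + (3*u^2 + 2*u + v) dv

Using F^*(f dg) = (f ∘ F) d(g ∘ F), substitute each coordinate x_i by F_i(u, v) in f_i, and replace dx_i by d F_i = (∂F_i/∂u) du + (∂F_i/∂v) dv.
  For the x component: f_1(F) = 5*v; d F_1 = (-6*u - 2) du + (0) dv
  For the y component: f_2(F) = -3*u^2 - 2*u - v; d F_2 = (0) du + (-1) dv
Combining and collecting du, dv coefficients:
  coeff of du: 10*v*(-3*u - 1)
  coeff of dv: 3*u^2 + 2*u + v
F^* omega = (10*v*(-3*u - 1)) du + (3*u^2 + 2*u + v) dv.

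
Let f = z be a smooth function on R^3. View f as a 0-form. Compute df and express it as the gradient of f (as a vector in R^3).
df = (0) dx + (0) dy + (1) dz; grad f = (0, 0, 1)

For a 0-form f, d f = (∂f/∂x) dx + (∂f/∂y) dy + (∂f/∂z) dz. The components of the vector representation are exactly the entries of grad f in Cartesian coordinates:
  ∂f/∂x = 0
  ∂f/∂y = 0
  ∂f/∂z = 1.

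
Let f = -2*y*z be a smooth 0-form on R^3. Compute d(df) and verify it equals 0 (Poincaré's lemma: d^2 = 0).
d(df) = 0

Step 1: df = sum_i (∂f/∂x_i) dx_i = (0) dx + (-2*z) dy + (-2*y) dz.
Step 2: Apply d again. Using the 1-form formula, the coefficient of dx ∧ dy in d(df) is ∂^2 f/∂x ∂y - ∂^2 f/∂y ∂x = (0) - (0) = 0 (equality of mixed partials for smooth f).
Similarly for dx ∧ dz and dy ∧ dz — all coefficients vanish. So d(df) = 0.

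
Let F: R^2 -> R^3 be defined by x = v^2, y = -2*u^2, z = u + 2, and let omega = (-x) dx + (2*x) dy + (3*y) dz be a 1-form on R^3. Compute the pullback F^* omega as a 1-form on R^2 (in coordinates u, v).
F^* omega = (2*u*(-3*u - 4*v^2)) du + (-2*v^3) dv

Using F^*(f dg) = (f ∘ F) d(g ∘ F), substitute each coordinate x_i by F_i(u, v) in f_i, and replace dx_i by d F_i = (∂F_i/∂u) du + (∂F_i/∂v) dv.
  For the x component: f_1(F) = -v^2; d F_1 = (0) du + (2*v) dv
  For the y component: f_2(F) = 2*v^2; d F_2 = (-4*u) du + (0) dv
  For the z component: f_3(F) = -6*u^2; d F_3 = (1) du + (0) dv
Combining and collecting du, dv coefficients:
  coeff of du: 2*u*(-3*u - 4*v^2)
  coeff of dv: -2*v^3
F^* omega = (2*u*(-3*u - 4*v^2)) du + (-2*v^3) dv.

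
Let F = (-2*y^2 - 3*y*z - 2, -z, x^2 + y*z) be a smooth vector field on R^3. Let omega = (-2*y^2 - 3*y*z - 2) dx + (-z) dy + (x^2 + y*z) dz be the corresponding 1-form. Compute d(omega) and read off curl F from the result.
d(omega) = (z + 1) dy ∧ dz + (-2*x - 3*y) dz ∧ dx + (4*y + 3*z) dx ∧ dy; curl F = (z + 1, -2*x - 3*y, 4*y + 3*z)

d omega = sum_{i<j} (∂f_j/∂x_i - ∂f_i/∂x_j) dx_i ∧ dx_j. Under the identification (dy ∧ dz, dz ∧ dx, dx ∧ dy) ↔ (e_x, e_y, e_z), the coefficients are exactly the components of curl F. Compute:
  ∂R/∂y - ∂Q/∂z = (z) - (-1) = z + 1
  ∂P/∂z - ∂R/∂x = (-3*y) - (2*x) = -2*x - 3*y
  ∂Q/∂x - ∂P/∂y = (0) - (-4*y - 3*z) = 4*y + 3*z.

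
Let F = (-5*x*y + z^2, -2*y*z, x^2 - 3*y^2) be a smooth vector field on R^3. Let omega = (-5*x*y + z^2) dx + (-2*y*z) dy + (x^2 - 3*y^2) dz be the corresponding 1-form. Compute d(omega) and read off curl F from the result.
d(omega) = (-4*y) dy ∧ dz + (-2*x + 2*z) dz ∧ dx + (5*x) dx ∧ dy; curl F = (-4*y, -2*x + 2*z, 5*x)

d omega = sum_{i<j} (∂f_j/∂x_i - ∂f_i/∂x_j) dx_i ∧ dx_j. Under the identification (dy ∧ dz, dz ∧ dx, dx ∧ dy) ↔ (e_x, e_y, e_z), the coefficients are exactly the components of curl F. Compute:
  ∂R/∂y - ∂Q/∂z = (-6*y) - (-2*y) = -4*y
  ∂P/∂z - ∂R/∂x = (2*z) - (2*x) = -2*x + 2*z
  ∂Q/∂x - ∂P/∂y = (0) - (-5*x) = 5*x.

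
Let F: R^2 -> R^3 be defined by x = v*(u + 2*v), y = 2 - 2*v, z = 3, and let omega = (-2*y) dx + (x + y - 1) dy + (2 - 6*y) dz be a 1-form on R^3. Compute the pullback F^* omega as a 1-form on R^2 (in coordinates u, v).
F^* omega = (4*v*(v - 1)) du + (2*u*v - 4*u + 12*v^2 - 12*v - 2) dv

Using F^*(f dg) = (f ∘ F) d(g ∘ F), substitute each coordinate x_i by F_i(u, v) in f_i, and replace dx_i by d F_i = (∂F_i/∂u) du + (∂F_i/∂v) dv.
  For the x component: f_1(F) = 4*v - 4; d F_1 = (v) du + (u + 4*v) dv
  For the y component: f_2(F) = u*v + 2*v^2 - 2*v + 1; d F_2 = (0) du + (-2) dv
  For the z component: f_3(F) = 12*v - 10; d F_3 = (0) du + (0) dv
Combining and collecting du, dv coefficients:
  coeff of du: 4*v*(v - 1)
  coeff of dv: 2*u*v - 4*u + 12*v^2 - 12*v - 2
F^* omega = (4*v*(v - 1)) du + (2*u*v - 4*u + 12*v^2 - 12*v - 2) dv.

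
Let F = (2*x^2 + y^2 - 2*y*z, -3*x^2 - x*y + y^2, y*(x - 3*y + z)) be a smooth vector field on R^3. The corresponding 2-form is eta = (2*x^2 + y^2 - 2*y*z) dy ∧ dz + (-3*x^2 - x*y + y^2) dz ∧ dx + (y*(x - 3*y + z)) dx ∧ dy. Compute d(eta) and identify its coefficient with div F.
d(eta) = (3*x + 3*y) dx ∧ dy ∧ dz; div F = 3*x + 3*y

For a 2-form in R^3 of the form above, applying d gives a 3-form with coefficient ∂P/∂x + ∂Q/∂y + ∂R/∂z:
  ∂P/∂x = 4*x
  ∂Q/∂y = -x + 2*y
  ∂R/∂z = y
Sum = 3*x + 3*y, which is exactly div F.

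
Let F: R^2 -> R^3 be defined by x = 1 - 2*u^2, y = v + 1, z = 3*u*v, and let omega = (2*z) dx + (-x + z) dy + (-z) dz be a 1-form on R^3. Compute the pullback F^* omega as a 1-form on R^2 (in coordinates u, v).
F^* omega = (3*u*v*(-8*u - 3*v)) du + (-9*u^2*v + 2*u^2 + 3*u*v - 1) dv

Using F^*(f dg) = (f ∘ F) d(g ∘ F), substitute each coordinate x_i by F_i(u, v) in f_i, and replace dx_i by d F_i = (∂F_i/∂u) du + (∂F_i/∂v) dv.
  For the x component: f_1(F) = 6*u*v; d F_1 = (-4*u) du + (0) dv
  For the y component: f_2(F) = 2*u^2 + 3*u*v - 1; d F_2 = (0) du + (1) dv
  For the z component: f_3(F) = -3*u*v; d F_3 = (3*v) du + (3*u) dv
Combining and collecting du, dv coefficients:
  coeff of du: 3*u*v*(-8*u - 3*v)
  coeff of dv: -9*u^2*v + 2*u^2 + 3*u*v - 1
F^* omega = (3*u*v*(-8*u - 3*v)) du + (-9*u^2*v + 2*u^2 + 3*u*v - 1) dv.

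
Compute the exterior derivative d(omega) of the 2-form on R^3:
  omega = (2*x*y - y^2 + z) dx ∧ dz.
d(omega) = (-2*x + 2*y) dx ∧ dy ∧ dz

For a 2-form omega = sum_{i<j} g_{ij} dx_i ∧ dx_j, the exterior derivative is
  d(omega) = sum_{i<j} d(g_{ij}) ∧ dx_i ∧ dx_j = sum_{i<j, k} (∂g_{ij}/∂x_k) dx_k ∧ dx_i ∧ dx_j.
Expand each term, using dx_k ∧ dx_i ∧ dx_j = sgn(permutation) dx_{(a)} ∧ dx_{(b)} ∧ dx_{(c)} with (a < b < c) sorted:
  d(2*x*y - y^2 + z) includes (∂/∂y)(2*x*y - y^2 + z) dy = (2*x - 2*y) dy, which multiplied by dx ∧ dz gives (-2*x + 2*y) dx ∧ dy ∧ dz
Collecting like 3-forms: d(omega) = (-2*x + 2*y) dx ∧ dy ∧ dz.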